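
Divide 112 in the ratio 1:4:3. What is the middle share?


Ratio = 1:4:3
Total parts = 1 + 4 + 3 = 8
Value per part = 112 / 8 = 14
First share = 1 * 14 = 14
Middle share = 4 * 14 = 56
Third share = 3 * 14 = 42

56


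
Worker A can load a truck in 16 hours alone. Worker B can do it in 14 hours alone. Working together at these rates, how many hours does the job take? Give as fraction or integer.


Rate of A = 1/16 job per hour
Rate of B = 1/14 job per hour
Combined rate = 1/16 + 1/14
Find common denominator: (14 + 16)/(16*14) = 30/224
Combined rate = 15/112 job per hour
Time together = 1 / (15/112) = 112/15 hours

112/15


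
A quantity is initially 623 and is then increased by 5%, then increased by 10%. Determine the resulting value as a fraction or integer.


Start: 623
Step 1: increase by 5% => multiply by 105/100
  623 * 105/100 = 13083/20
Step 2: increase by 10% => multiply by 110/100
  13083/20 * 110/100 = 143913/200
Final value = 143913/200

143913/200


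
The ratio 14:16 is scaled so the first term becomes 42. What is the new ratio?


Original ratio: 14:16
First term target: 42
Scale factor = 42 / 14 = 3
Multiply second term: 16 * 3 = 48
Equivalent ratio = 42:48

42:48


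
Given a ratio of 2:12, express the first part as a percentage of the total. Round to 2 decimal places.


Total parts = 2 + 12 = 14
First part fraction = 2/14
Percentage = (2/14) * 100
= 0.142857 * 100
= 14.29%

14.29


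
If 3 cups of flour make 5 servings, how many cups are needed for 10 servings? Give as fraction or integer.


Original: 3 cups for 5 servings
Target servings = 10
Scaling factor = 10/5
New amount = 3 * 10/5
= 30/5
= 6 cups

6


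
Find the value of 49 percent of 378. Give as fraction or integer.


Compute 49% of 378
Convert percentage: 49% = 49/100
Multiply: 378 * 49/100
= 18522/100
= 9261/50

9261/50


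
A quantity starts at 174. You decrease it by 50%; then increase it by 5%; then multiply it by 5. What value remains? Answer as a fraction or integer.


Start with 174.
Step 1: Decrease by 50%: 174 * 50/100 = 87
Step 2: Increase by 5%: 87 * 105/100 = 1827/20
Step 3: Multiply by 5: 1827/20 * 5 = 1827/4
Final result = 1827/4

1827/4


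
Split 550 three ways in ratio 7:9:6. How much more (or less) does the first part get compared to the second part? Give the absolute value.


Total parts = 7 + 9 + 6 = 22
Value per part = 550 / 22 = 25
Shares: 7*25=175, 9*25=225, 6*25=150
First share = 175, second share = 225
Difference = |175 - 225| = 50

50


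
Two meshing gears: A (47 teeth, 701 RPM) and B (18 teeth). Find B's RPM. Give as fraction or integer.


Gear ratio: teeth_A * RPM_A = teeth_B * RPM_B
47 * 701 = 18 * RPM_B
32947 = 18 * RPM_B
RPM_B = 32947 / 18
RPM_B = 32947/18

32947/18


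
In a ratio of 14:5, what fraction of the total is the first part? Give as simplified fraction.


Total parts = 14 + 5 = 19
First part fraction = 14/19
Simplify: 14/19 = 14/19

14/19


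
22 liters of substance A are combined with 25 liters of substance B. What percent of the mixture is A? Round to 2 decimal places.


Volume of A = 22 L
Volume of B = 25 L
Total volume = 22 + 25 = 47 L
Percentage of A = (22/47) * 100
= 46.81%

46.81


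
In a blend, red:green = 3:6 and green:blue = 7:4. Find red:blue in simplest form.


Given a:b = 3:6 and b:c = 7:4
Make b consistent. Multiply first ratio by 7: a:b = 21:42
Multiply second ratio by 6: b:c = 42:24
Now b = 42 in both, so a:b:c = 21:42:24
Therefore a:c = 21:24
Simplify by GCD: a:c = 7:8

7:8


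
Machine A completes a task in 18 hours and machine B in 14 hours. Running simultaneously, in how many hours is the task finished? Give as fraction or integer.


Rate of A = 1/18 job per hour
Rate of B = 1/14 job per hour
Combined rate = 1/18 + 1/14
Find common denominator: (14 + 18)/(18*14) = 32/252
Combined rate = 8/63 job per hour
Time together = 1 / (8/63) = 63/8 hours

63/8


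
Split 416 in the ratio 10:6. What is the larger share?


Total parts = 10 + 6 = 16
Value per part = 416 / 16 = 26
First share = 10 * 26 = 260
Second share = 6 * 26 = 156
Larger share = 260

260


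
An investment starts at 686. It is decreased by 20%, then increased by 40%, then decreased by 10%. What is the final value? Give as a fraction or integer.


Start: 686
Step 1: decrease by 20% => multiply by 80/100
  686 * 80/100 = 2744/5
Step 2: increase by 40% => multiply by 140/100
  2744/5 * 140/100 = 19208/25
Step 3: decrease by 10% => multiply by 90/100
  19208/25 * 90/100 = 86436/125
Final value = 86436/125

86436/125


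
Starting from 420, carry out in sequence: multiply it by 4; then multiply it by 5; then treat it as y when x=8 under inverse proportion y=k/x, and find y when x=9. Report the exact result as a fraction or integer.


Start with 420.
Step 1: Multiply by 4: 420 * 4 = 1680
Step 2: Multiply by 5: 1680 * 5 = 8400
Step 3: Inverse prop: k = (8400)*8; new y = k/9 = 8400*8/9 = 22400/3
Final result = 22400/3

22400/3


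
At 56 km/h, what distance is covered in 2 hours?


Using distance = speed * time
Speed = 56 km/h
Time = 2 hours
Distance = 56 * 2
= 112 km

112


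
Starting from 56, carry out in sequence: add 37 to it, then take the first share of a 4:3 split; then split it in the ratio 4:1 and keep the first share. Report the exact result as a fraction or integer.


Start with 56.
Step 1: Add 37: 56+37=93; split 4:3 first = 93*4/7 = 372/7
Step 2: Split 4:1, first share = 372/7 * 4/5 = 1488/35
Final result = 1488/35

1488/35


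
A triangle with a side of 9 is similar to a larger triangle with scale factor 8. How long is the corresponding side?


Similar triangles have proportional sides
Scale factor = 8
Smaller side = 9
Corresponding larger side = 9 * 8
= 72

72


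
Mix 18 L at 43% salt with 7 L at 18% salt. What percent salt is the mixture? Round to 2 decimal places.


Solute in mixture 1 = 43% of 18 L = 18*43/100 = 387/50 L
Solute in mixture 2 = 18% of 7 L = 7*18/100 = 63/50 L
Total solute = 387/50 + 63/50 = 9 L
Total volume = 18 + 7 = 25 L
Final concentration = 9/25 * 100 = 36.00%

36.00


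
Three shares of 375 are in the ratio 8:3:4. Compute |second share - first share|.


Total parts = 8 + 3 + 4 = 15
Value per part = 375 / 15 = 25
Shares: 8*25=200, 3*25=75, 4*25=100
Second share = 75, first share = 200
Difference = |75 - 200| = 125

125


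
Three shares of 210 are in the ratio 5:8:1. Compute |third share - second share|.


Total parts = 5 + 8 + 1 = 14
Value per part = 210 / 14 = 15
Shares: 5*15=75, 8*15=120, 1*15=15
Third share = 15, second share = 120
Difference = |15 - 120| = 105

105


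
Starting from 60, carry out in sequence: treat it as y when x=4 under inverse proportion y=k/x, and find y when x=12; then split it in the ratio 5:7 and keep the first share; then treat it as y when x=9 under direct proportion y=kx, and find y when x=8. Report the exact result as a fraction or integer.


Start with 60.
Step 1: Inverse prop: k = (60)*4; new y = k/12 = 60*4/12 = 20
Step 2: Split 5:7, first share = 20 * 5/12 = 25/3
Step 3: Direct prop: k = (25/3)/9; new y = k*8 = 25/3*8/9 = 200/27
Final result = 200/27

200/27


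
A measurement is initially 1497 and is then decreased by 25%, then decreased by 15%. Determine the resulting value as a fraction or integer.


Start: 1497
Step 1: decrease by 25% => multiply by 75/100
  1497 * 75/100 = 4491/4
Step 2: decrease by 15% => multiply by 85/100
  4491/4 * 85/100 = 76347/80
Final value = 76347/80

76347/80


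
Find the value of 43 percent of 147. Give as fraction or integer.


Compute 43% of 147
Convert percentage: 43% = 43/100
Multiply: 147 * 43/100
= 6321/100
= 6321/100

6321/100


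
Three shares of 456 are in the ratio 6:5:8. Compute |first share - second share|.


Total parts = 6 + 5 + 8 = 19
Value per part = 456 / 19 = 24
Shares: 6*24=144, 5*24=120, 8*24=192
First share = 144, second share = 120
Difference = |144 - 120| = 24

24


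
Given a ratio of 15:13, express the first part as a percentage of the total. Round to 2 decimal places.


Total parts = 15 + 13 = 28
First part fraction = 15/28
Percentage = (15/28) * 100
= 0.535714 * 100
= 53.57%

53.57


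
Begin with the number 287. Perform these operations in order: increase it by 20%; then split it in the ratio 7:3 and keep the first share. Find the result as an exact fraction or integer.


Start with 287.
Step 1: Increase by 20%: 287 * 120/100 = 1722/5
Step 2: Split 7:3, first share = 1722/5 * 7/10 = 6027/25
Final result = 6027/25

6027/25


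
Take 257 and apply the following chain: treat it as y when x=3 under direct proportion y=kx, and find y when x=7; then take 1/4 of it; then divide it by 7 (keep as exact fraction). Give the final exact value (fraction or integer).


Start with 257.
Step 1: Direct prop: k = (257)/3; new y = k*7 = 257*7/3 = 1799/3
Step 2: Take 1/4: 1799/3 * 1/4 = 1799/12
Step 3: Divide by 7: 1799/12 / 7 = 257/12
Final result = 257/12

257/12


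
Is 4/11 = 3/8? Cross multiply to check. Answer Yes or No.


Cross multiply to check 4/11 = 3/8
Left cross product: 4 * 8 = 32
Right cross product: 11 * 3 = 33
32 != 33
Not equal, so proportions differ => No

No


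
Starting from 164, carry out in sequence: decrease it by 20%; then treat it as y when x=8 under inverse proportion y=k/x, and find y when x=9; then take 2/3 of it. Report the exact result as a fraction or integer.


Start with 164.
Step 1: Decrease by 20%: 164 * 80/100 = 656/5
Step 2: Inverse prop: k = (656/5)*8; new y = k/9 = 656/5*8/9 = 5248/45
Step 3: Take 2/3: 5248/45 * 2/3 = 10496/135
Final result = 10496/135

10496/135


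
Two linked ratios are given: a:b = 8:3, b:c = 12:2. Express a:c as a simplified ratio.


Given a:b = 8:3 and b:c = 12:2
Make b consistent. Multiply first ratio by 12: a:b = 96:36
Multiply second ratio by 3: b:c = 36:6
Now b = 36 in both, so a:b:c = 96:36:6
Therefore a:c = 96:6
Simplify by GCD: a:c = 16:1

16:1


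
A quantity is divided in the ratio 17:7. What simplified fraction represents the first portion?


Total parts = 17 + 7 = 24
First part fraction = 17/24
Simplify: 17/24 = 17/24

17/24


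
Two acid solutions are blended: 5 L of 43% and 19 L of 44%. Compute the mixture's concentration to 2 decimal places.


Solute in mixture 1 = 43% of 5 L = 5*43/100 = 43/20 L
Solute in mixture 2 = 44% of 19 L = 19*44/100 = 209/25 L
Total solute = 43/20 + 209/25 = 1051/100 L
Total volume = 5 + 19 = 24 L
Final concentration = 1051/100/24 * 100 = 43.79%

43.79


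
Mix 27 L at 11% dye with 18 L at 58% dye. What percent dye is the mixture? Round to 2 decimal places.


Solute in mixture 1 = 11% of 27 L = 27*11/100 = 297/100 L
Solute in mixture 2 = 58% of 18 L = 18*58/100 = 261/25 L
Total solute = 297/100 + 261/25 = 1341/100 L
Total volume = 27 + 18 = 45 L
Final concentration = 1341/100/45 * 100 = 29.80%

29.80


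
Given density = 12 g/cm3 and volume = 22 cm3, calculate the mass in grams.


Using mass = density * volume
Density = 12 g/cm3
Volume = 22 cm3
Mass = 12 * 22
= 264 g

264


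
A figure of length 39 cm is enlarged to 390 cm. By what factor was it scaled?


Original length = 39 cm
Scaled length = 390 cm
Scale factor = 390 / 39
= 10

10


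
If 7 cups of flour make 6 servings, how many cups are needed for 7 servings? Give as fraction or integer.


Original: 7 cups for 6 servings
Target servings = 7
Scaling factor = 7/6
New amount = 7 * 7/6
= 49/6
= 49/6 cups

49/6


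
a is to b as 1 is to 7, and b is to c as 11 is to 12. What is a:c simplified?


Given a:b = 1:7 and b:c = 11:12
Make b consistent. Multiply first ratio by 11: a:b = 11:77
Multiply second ratio by 7: b:c = 77:84
Now b = 77 in both, so a:b:c = 11:77:84
Therefore a:c = 11:84
Simplify by GCD: a:c = 11:84

11:84


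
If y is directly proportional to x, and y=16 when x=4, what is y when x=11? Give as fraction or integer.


Direct proportion: y = kx
Find k: k = 16/4 = 4
Compute y at x=11: y = 4 * 11
y = 44

44


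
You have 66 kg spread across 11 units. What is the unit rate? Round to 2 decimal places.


Total kg = 66
Number of units = 11
Unit rate = 66 / 11
= 6 kg per unit

6


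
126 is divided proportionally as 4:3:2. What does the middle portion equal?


Ratio = 4:3:2
Total parts = 4 + 3 + 2 = 9
Value per part = 126 / 9 = 14
First share = 4 * 14 = 56
Middle share = 3 * 14 = 42
Third share = 2 * 14 = 28

42


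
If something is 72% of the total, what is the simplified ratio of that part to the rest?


Part = 72%, Remainder = 28%
Ratio = 72:28
GCD(72, 28) = 4
Simplify: 18:7 = 18:7

18:7


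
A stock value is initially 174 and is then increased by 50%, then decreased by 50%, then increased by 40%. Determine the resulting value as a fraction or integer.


Start: 174
Step 1: increase by 50% => multiply by 150/100
  174 * 150/100 = 261
Step 2: decrease by 50% => multiply by 50/100
  261 * 50/100 = 261/2
Step 3: increase by 40% => multiply by 140/100
  261/2 * 140/100 = 1827/10
Final value = 1827/10

1827/10


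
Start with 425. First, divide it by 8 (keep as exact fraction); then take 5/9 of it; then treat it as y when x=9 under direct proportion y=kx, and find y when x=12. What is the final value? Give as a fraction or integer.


Start with 425.
Step 1: Divide by 8: 425 / 8 = 425/8
Step 2: Take 5/9: 425/8 * 5/9 = 2125/72
Step 3: Direct prop: k = (2125/72)/9; new y = k*12 = 2125/72*12/9 = 2125/54
Final result = 2125/54

2125/54


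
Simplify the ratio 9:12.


Find GCD(9, 12)
GCD = 3
Divide both by 3: 9/3 = 3, 12/3 = 4
Simplified ratio = 3:4

3:4


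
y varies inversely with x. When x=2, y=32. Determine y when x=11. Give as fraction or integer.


Inverse proportion: y = k/x
Find k: k = 2 * 32 = 64
Compute y at x=11: y = 64/11
y = 64/11

64/11


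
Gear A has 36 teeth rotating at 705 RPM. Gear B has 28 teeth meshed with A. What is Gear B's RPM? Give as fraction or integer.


Gear ratio: teeth_A * RPM_A = teeth_B * RPM_B
36 * 705 = 28 * RPM_B
25380 = 28 * RPM_B
RPM_B = 25380 / 28
RPM_B = 6345/7

6345/7


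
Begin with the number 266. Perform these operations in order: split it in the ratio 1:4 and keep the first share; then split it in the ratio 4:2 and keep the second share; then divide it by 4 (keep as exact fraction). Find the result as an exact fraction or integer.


Start with 266.
Step 1: Split 1:4, first share = 266 * 1/5 = 266/5
Step 2: Split 4:2, second share = 266/5 * 2/6 = 266/15
Step 3: Divide by 4: 266/15 / 4 = 133/30
Final result = 133/30

133/30


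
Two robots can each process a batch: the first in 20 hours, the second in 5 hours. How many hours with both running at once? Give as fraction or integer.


Rate of A = 1/20 job per hour
Rate of B = 1/5 job per hour
Combined rate = 1/20 + 1/5
Find common denominator: (5 + 20)/(20*5) = 25/100
Combined rate = 1/4 job per hour
Time together = 1 / (1/4) = 4 hours

4


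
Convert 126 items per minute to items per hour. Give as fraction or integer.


Converting from per minute to per hour
Rate = 126 items per minute
Multiply by 60: 126 * 60
= 7560 items per hour

7560


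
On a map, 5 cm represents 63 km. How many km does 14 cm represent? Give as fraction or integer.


Map scale: 5 cm = 63 km
Measured distance on map = 14 cm
Set up proportion: 14 * 63 / 5
= 882 / 5
= 882/5 km

882/5


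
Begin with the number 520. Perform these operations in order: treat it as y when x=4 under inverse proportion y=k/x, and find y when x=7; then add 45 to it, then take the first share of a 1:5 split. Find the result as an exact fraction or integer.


Start with 520.
Step 1: Inverse prop: k = (520)*4; new y = k/7 = 520*4/7 = 2080/7
Step 2: Add 45: 2080/7+45=2395/7; split 1:5 first = 2395/7*1/6 = 2395/42
Final result = 2395/42

2395/42


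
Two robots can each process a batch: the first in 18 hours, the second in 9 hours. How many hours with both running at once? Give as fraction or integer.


Rate of A = 1/18 job per hour
Rate of B = 1/9 job per hour
Combined rate = 1/18 + 1/9
Find common denominator: (9 + 18)/(18*9) = 27/162
Combined rate = 1/6 job per hour
Time together = 1 / (1/6) = 6 hours

6


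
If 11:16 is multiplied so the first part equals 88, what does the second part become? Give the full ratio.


Original ratio: 11:16
First term target: 88
Scale factor = 88 / 11 = 8
Multiply second term: 16 * 8 = 128
Equivalent ratio = 88:128

88:128


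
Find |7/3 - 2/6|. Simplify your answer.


Simplify: 7/3 = 7/3 and 2/6 = 1/3
Find common denominator: LCD = 3
Convert: 7/3 and 1/3
Difference = |7 - 1|/3 = 6/3
Simplified = 2

2


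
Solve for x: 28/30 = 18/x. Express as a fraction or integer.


Setting up: 28/30 = 18/x
Cross multiply: 28 * x = 30 * 18
28x = 540
x = 540/28
x = 135/7

135/7


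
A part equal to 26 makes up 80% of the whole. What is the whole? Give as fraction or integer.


Given: 26 is 80% of the whole
Set up: 26 = 80/100 * whole
whole = 26 * 100 / 80
whole = 2600 / 80
whole = 65/2

65/2


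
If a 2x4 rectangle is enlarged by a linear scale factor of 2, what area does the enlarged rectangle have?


Original dimensions: 2 x 4
Enlargement factor = 2
New width = 2 * 2 = 4
New height = 4 * 2 = 8
New area = 4 * 8 = 32

32


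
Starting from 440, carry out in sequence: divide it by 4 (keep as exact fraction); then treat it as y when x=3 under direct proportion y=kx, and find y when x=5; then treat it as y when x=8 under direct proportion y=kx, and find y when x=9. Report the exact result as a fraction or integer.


Start with 440.
Step 1: Divide by 4: 440 / 4 = 110
Step 2: Direct prop: k = (110)/3; new y = k*5 = 110*5/3 = 550/3
Step 3: Direct prop: k = (550/3)/8; new y = k*9 = 550/3*9/8 = 825/4
Final result = 825/4

825/4


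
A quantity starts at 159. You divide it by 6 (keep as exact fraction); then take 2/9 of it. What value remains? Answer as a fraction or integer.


Start with 159.
Step 1: Divide by 6: 159 / 6 = 53/2
Step 2: Take 2/9: 53/2 * 2/9 = 53/9
Final result = 53/9

53/9


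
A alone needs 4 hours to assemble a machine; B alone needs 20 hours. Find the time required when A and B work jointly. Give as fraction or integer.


Rate of A = 1/4 job per hour
Rate of B = 1/20 job per hour
Combined rate = 1/4 + 1/20
Find common denominator: (20 + 4)/(4*20) = 24/80
Combined rate = 3/10 job per hour
Time together = 1 / (3/10) = 10/3 hours

10/3


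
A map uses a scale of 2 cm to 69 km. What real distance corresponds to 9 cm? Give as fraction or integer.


Map scale: 2 cm = 69 km
Measured distance on map = 9 cm
Set up proportion: 9 * 69 / 2
= 621 / 2
= 621/2 km

621/2


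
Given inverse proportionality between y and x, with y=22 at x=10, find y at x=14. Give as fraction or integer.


Inverse proportion: y = k/x
Find k: k = 10 * 22 = 220
Compute y at x=14: y = 220/14
y = 110/7

110/7


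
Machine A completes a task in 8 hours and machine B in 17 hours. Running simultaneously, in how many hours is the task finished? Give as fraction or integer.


Rate of A = 1/8 job per hour
Rate of B = 1/17 job per hour
Combined rate = 1/8 + 1/17
Find common denominator: (17 + 8)/(8*17) = 25/136
Combined rate = 25/136 job per hour
Time together = 1 / (25/136) = 136/25 hours

136/25


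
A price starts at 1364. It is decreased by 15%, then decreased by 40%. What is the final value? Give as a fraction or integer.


Start: 1364
Step 1: decrease by 15% => multiply by 85/100
  1364 * 85/100 = 5797/5
Step 2: decrease by 40% => multiply by 60/100
  5797/5 * 60/100 = 17391/25
Final value = 17391/25

17391/25


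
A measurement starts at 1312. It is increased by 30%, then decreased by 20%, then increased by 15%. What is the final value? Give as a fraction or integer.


Start: 1312
Step 1: increase by 30% => multiply by 130/100
  1312 * 130/100 = 8528/5
Step 2: decrease by 20% => multiply by 80/100
  8528/5 * 80/100 = 34112/25
Step 3: increase by 15% => multiply by 115/100
  34112/25 * 115/100 = 196144/125
Final value = 196144/125

196144/125


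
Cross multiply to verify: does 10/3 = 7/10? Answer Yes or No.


Cross multiply to check 10/3 = 7/10
Left cross product: 10 * 10 = 100
Right cross product: 3 * 7 = 21
100 != 21
Not equal, so proportions differ => No

No


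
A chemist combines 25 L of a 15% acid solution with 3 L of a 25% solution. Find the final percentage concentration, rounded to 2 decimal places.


Solute in mixture 1 = 15% of 25 L = 25*15/100 = 15/4 L
Solute in mixture 2 = 25% of 3 L = 3*25/100 = 3/4 L
Total solute = 15/4 + 3/4 = 9/2 L
Total volume = 25 + 3 = 28 L
Final concentration = 9/2/28 * 100 = 16.07%

16.07


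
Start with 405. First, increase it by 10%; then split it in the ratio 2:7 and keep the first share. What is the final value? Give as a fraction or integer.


Start with 405.
Step 1: Increase by 10%: 405 * 110/100 = 891/2
Step 2: Split 2:7, first share = 891/2 * 2/9 = 99
Final result = 99

99


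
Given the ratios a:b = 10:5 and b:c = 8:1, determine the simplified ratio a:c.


Given a:b = 10:5 and b:c = 8:1
Make b consistent. Multiply first ratio by 8: a:b = 80:40
Multiply second ratio by 5: b:c = 40:5
Now b = 40 in both, so a:b:c = 80:40:5
Therefore a:c = 80:5
Simplify by GCD: a:c = 16:1

16:1


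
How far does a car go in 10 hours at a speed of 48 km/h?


Using distance = speed * time
Speed = 48 km/h
Time = 10 hours
Distance = 48 * 10
= 480 km

480


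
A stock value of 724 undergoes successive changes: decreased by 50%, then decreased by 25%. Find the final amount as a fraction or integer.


Start: 724
Step 1: decrease by 50% => multiply by 50/100
  724 * 50/100 = 362
Step 2: decrease by 25% => multiply by 75/100
  362 * 75/100 = 543/2
Final value = 543/2

543/2


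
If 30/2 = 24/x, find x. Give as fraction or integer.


Setting up: 30/2 = 24/x
Cross multiply: 30 * x = 2 * 24
30x = 48
x = 48/30
x = 8/5

8/5


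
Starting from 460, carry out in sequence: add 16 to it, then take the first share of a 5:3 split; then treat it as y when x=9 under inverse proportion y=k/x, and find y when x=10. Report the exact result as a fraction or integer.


Start with 460.
Step 1: Add 16: 460+16=476; split 5:3 first = 476*5/8 = 595/2
Step 2: Inverse prop: k = (595/2)*9; new y = k/10 = 595/2*9/10 = 1071/4
Final result = 1071/4

1071/4


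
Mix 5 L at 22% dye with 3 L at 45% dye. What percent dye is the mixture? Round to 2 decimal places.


Solute in mixture 1 = 22% of 5 L = 5*22/100 = 11/10 L
Solute in mixture 2 = 45% of 3 L = 3*45/100 = 27/20 L
Total solute = 11/10 + 27/20 = 49/20 L
Total volume = 5 + 3 = 8 L
Final concentration = 49/20/8 * 100 = 30.63%

30.63


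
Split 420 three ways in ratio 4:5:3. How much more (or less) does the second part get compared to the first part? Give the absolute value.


Total parts = 4 + 5 + 3 = 12
Value per part = 420 / 12 = 35
Shares: 4*35=140, 5*35=175, 3*35=105
Second share = 175, first share = 140
Difference = |175 - 140| = 35

35


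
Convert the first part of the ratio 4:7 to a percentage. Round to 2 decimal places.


Total parts = 4 + 7 = 11
First part fraction = 4/11
Percentage = (4/11) * 100
= 0.363636 * 100
= 36.36%

36.36


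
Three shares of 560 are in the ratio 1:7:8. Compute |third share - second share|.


Total parts = 1 + 7 + 8 = 16
Value per part = 560 / 16 = 35
Shares: 1*35=35, 7*35=245, 8*35=280
Third share = 280, second share = 245
Difference = |280 - 245| = 35

35


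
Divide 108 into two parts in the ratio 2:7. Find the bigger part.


Total parts = 2 + 7 = 9
Value per part = 108 / 9 = 12
First share = 2 * 12 = 24
Second share = 7 * 12 = 84
Larger share = 84

84


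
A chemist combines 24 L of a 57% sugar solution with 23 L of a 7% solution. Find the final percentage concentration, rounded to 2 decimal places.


Solute in mixture 1 = 57% of 24 L = 24*57/100 = 342/25 L
Solute in mixture 2 = 7% of 23 L = 23*7/100 = 161/100 L
Total solute = 342/25 + 161/100 = 1529/100 L
Total volume = 24 + 23 = 47 L
Final concentration = 1529/100/47 * 100 = 32.53%

32.53


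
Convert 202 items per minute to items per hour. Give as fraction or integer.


Converting from per minute to per hour
Rate = 202 items per minute
Multiply by 60: 202 * 60
= 12120 items per hour

12120


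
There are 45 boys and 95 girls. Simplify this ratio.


Find GCD(45, 95)
GCD = 5
Divide both by 5: 45/5 = 9, 95/5 = 19
Simplified ratio = 9:19

9:19


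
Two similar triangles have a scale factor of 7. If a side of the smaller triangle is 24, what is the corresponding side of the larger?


Similar triangles have proportional sides
Scale factor = 7
Smaller side = 24
Corresponding larger side = 24 * 7
= 168

168


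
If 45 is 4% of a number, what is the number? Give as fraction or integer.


Given: 45 is 4% of the whole
Set up: 45 = 4/100 * whole
whole = 45 * 100 / 4
whole = 4500 / 4
whole = 1125

1125


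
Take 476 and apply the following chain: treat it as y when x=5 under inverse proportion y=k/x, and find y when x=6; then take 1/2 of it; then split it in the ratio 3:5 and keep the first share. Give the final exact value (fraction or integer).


Start with 476.
Step 1: Inverse prop: k = (476)*5; new y = k/6 = 476*5/6 = 1190/3
Step 2: Take 1/2: 1190/3 * 1/2 = 595/3
Step 3: Split 3:5, first share = 595/3 * 3/8 = 595/8
Final result = 595/8

595/8


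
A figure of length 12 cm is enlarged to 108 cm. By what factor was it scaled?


Original length = 12 cm
Scaled length = 108 cm
Scale factor = 108 / 12
= 9

9


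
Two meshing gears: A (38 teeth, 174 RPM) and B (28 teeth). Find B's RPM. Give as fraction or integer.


Gear ratio: teeth_A * RPM_A = teeth_B * RPM_B
38 * 174 = 28 * RPM_B
6612 = 28 * RPM_B
RPM_B = 6612 / 28
RPM_B = 1653/7

1653/7


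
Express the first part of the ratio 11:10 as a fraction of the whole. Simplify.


Total parts = 11 + 10 = 21
First part fraction = 11/21
Simplify: 11/21 = 11/21

11/21


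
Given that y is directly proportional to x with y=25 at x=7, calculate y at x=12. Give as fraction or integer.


Direct proportion: y = kx
Find k: k = 25/7 = 25/7
Compute y at x=12: y = 25/7 * 12
y = 300/7

300/7


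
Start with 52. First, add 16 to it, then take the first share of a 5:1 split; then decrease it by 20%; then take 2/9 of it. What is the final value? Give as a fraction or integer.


Start with 52.
Step 1: Add 16: 52+16=68; split 5:1 first = 68*5/6 = 170/3
Step 2: Decrease by 20%: 170/3 * 80/100 = 136/3
Step 3: Take 2/9: 136/3 * 2/9 = 272/27
Final result = 272/27

272/27


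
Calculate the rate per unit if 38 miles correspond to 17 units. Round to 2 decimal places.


Total miles = 38
Number of units = 17
Unit rate = 38 / 17
= 2.24 miles per unit

2.24


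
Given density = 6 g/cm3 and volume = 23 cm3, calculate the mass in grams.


Using mass = density * volume
Density = 6 g/cm3
Volume = 23 cm3
Mass = 6 * 23
= 138 g

138


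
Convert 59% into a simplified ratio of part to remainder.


Part = 59%, Remainder = 41%
Ratio = 59:41
GCD(59, 41) = 1
Simplify: 59:41 = 59:41

59:41


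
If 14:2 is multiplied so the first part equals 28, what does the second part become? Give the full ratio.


Original ratio: 14:2
First term target: 28
Scale factor = 28 / 14 = 2
Multiply second term: 2 * 2 = 4
Equivalent ratio = 28:4

28:4


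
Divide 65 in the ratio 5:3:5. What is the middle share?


Ratio = 5:3:5
Total parts = 5 + 3 + 5 = 13
Value per part = 65 / 13 = 5
First share = 5 * 5 = 25
Middle share = 3 * 5 = 15
Third share = 5 * 5 = 25

15


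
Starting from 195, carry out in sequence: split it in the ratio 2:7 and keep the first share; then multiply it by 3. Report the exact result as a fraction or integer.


Start with 195.
Step 1: Split 2:7, first share = 195 * 2/9 = 130/3
Step 2: Multiply by 3: 130/3 * 3 = 130
Final result = 130

130


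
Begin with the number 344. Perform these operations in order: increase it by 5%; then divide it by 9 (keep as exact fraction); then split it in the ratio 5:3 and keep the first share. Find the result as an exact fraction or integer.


Start with 344.
Step 1: Increase by 5%: 344 * 105/100 = 1806/5
Step 2: Divide by 9: 1806/5 / 9 = 602/15
Step 3: Split 5:3, first share = 602/15 * 5/8 = 301/12
Final result = 301/12

301/12


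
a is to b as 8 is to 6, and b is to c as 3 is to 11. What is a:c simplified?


Given a:b = 8:6 and b:c = 3:11
Make b consistent. Multiply first ratio by 3: a:b = 24:18
Multiply second ratio by 6: b:c = 18:66
Now b = 18 in both, so a:b:c = 24:18:66
Therefore a:c = 24:66
Simplify by GCD: a:c = 4:11

4:11


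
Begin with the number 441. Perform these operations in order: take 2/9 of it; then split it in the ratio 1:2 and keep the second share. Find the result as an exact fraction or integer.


Start with 441.
Step 1: Take 2/9: 441 * 2/9 = 98
Step 2: Split 1:2, second share = 98 * 2/3 = 196/3
Final result = 196/3

196/3


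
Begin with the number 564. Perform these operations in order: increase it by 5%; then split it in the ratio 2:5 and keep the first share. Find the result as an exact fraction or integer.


Start with 564.
Step 1: Increase by 5%: 564 * 105/100 = 2961/5
Step 2: Split 2:5, first share = 2961/5 * 2/7 = 846/5
Final result = 846/5

846/5


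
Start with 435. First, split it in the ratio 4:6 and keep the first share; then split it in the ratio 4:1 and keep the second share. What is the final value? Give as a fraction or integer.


Start with 435.
Step 1: Split 4:6, first share = 435 * 4/10 = 174
Step 2: Split 4:1, second share = 174 * 1/5 = 174/5
Final result = 174/5

174/5


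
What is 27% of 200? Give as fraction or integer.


Compute 27% of 200
Convert percentage: 27% = 27/100
Multiply: 200 * 27/100
= 5400/100
= 54

54


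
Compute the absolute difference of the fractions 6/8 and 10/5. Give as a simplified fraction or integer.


Simplify: 6/8 = 3/4 and 10/5 = 2
Find common denominator: LCD = 4
Convert: 3/4 and 8/4
Difference = |3 - 8|/4 = 5/4
Simplified = 5/4

5/4


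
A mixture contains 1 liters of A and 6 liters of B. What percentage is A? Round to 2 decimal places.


Volume of A = 1 L
Volume of B = 6 L
Total volume = 1 + 6 = 7 L
Percentage of A = (1/7) * 100
= 14.29%

14.29


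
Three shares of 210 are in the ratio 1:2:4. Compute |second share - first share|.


Total parts = 1 + 2 + 4 = 7
Value per part = 210 / 7 = 30
Shares: 1*30=30, 2*30=60, 4*30=120
Second share = 60, first share = 30
Difference = |60 - 30| = 30

30


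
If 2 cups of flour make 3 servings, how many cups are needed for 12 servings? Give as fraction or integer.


Original: 2 cups for 3 servings
Target servings = 12
Scaling factor = 12/3
New amount = 2 * 12/3
= 24/3
= 8 cups

8


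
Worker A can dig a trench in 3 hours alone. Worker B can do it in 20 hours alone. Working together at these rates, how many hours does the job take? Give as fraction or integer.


Rate of A = 1/3 job per hour
Rate of B = 1/20 job per hour
Combined rate = 1/3 + 1/20
Find common denominator: (20 + 3)/(3*20) = 23/60
Combined rate = 23/60 job per hour
Time together = 1 / (23/60) = 60/23 hours

60/23


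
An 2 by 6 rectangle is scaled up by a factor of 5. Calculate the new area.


Original dimensions: 2 x 6
Enlargement factor = 5
New width = 2 * 5 = 10
New height = 6 * 5 = 30
New area = 10 * 30 = 300

300


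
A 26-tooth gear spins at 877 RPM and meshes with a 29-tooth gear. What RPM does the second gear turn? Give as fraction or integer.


Gear ratio: teeth_A * RPM_A = teeth_B * RPM_B
26 * 877 = 29 * RPM_B
22802 = 29 * RPM_B
RPM_B = 22802 / 29
RPM_B = 22802/29

22802/29


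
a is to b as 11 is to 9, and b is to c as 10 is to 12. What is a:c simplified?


Given a:b = 11:9 and b:c = 10:12
Make b consistent. Multiply first ratio by 10: a:b = 110:90
Multiply second ratio by 9: b:c = 90:108
Now b = 90 in both, so a:b:c = 110:90:108
Therefore a:c = 110:108
Simplify by GCD: a:c = 55:54

55:54


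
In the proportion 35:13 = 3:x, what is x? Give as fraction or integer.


Setting up: 35/13 = 3/x
Cross multiply: 35 * x = 13 * 3
35x = 39
x = 39/35
x = 39/35

39/35


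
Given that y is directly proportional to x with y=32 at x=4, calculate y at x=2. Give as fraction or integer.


Direct proportion: y = kx
Find k: k = 32/4 = 8
Compute y at x=2: y = 8 * 2
y = 16

16


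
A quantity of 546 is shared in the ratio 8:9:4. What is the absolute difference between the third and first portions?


Total parts = 8 + 9 + 4 = 21
Value per part = 546 / 21 = 26
Shares: 8*26=208, 9*26=234, 4*26=104
Third share = 104, first share = 208
Difference = |104 - 208| = 104

104


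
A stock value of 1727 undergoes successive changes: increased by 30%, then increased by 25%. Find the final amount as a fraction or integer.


Start: 1727
Step 1: increase by 30% => multiply by 130/100
  1727 * 130/100 = 22451/10
Step 2: increase by 25% => multiply by 125/100
  22451/10 * 125/100 = 22451/8
Final value = 22451/8

22451/8


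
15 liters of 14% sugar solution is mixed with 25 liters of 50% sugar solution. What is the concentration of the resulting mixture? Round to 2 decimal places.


Solute in mixture 1 = 14% of 15 L = 15*14/100 = 21/10 L
Solute in mixture 2 = 50% of 25 L = 25*50/100 = 25/2 L
Total solute = 21/10 + 25/2 = 73/5 L
Total volume = 15 + 25 = 40 L
Final concentration = 73/5/40 * 100 = 36.50%

36.50


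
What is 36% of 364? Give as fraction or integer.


Compute 36% of 364
Convert percentage: 36% = 36/100
Multiply: 364 * 36/100
= 13104/100
= 3276/25

3276/25


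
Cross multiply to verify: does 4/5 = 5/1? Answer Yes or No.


Cross multiply to check 4/5 = 5/1
Left cross product: 4 * 1 = 4
Right cross product: 5 * 5 = 25
4 != 25
Not equal, so proportions differ => No

No


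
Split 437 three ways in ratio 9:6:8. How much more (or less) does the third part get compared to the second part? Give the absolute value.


Total parts = 9 + 6 + 8 = 23
Value per part = 437 / 23 = 19
Shares: 9*19=171, 6*19=114, 8*19=152
Third share = 152, second share = 114
Difference = |152 - 114| = 38

38


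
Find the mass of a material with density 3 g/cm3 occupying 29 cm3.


Using mass = density * volume
Density = 3 g/cm3
Volume = 29 cm3
Mass = 3 * 29
= 87 g

87


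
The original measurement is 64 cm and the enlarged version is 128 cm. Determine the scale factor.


Original length = 64 cm
Scaled length = 128 cm
Scale factor = 128 / 64
= 2

2


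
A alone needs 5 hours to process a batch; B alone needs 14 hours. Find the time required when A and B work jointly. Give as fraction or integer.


Rate of A = 1/5 job per hour
Rate of B = 1/14 job per hour
Combined rate = 1/5 + 1/14
Find common denominator: (14 + 5)/(5*14) = 19/70
Combined rate = 19/70 job per hour
Time together = 1 / (19/70) = 70/19 hours

70/19


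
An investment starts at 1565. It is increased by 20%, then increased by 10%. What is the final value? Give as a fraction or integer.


Start: 1565
Step 1: increase by 20% => multiply by 120/100
  1565 * 120/100 = 1878
Step 2: increase by 10% => multiply by 110/100
  1878 * 110/100 = 10329/5
Final value = 10329/5

10329/5


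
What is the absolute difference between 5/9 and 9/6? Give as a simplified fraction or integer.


Simplify: 5/9 = 5/9 and 9/6 = 3/2
Find common denominator: LCD = 18
Convert: 10/18 and 27/18
Difference = |10 - 27|/18 = 17/18
Simplified = 17/18

17/18


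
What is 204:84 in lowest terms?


Find GCD(204, 84)
GCD = 12
Divide both by 12: 204/12 = 17, 84/12 = 7
Simplified ratio = 17:7

17:7


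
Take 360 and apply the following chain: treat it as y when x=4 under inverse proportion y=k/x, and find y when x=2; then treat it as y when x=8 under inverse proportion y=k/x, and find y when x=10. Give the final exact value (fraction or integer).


Start with 360.
Step 1: Inverse prop: k = (360)*4; new y = k/2 = 360*4/2 = 720
Step 2: Inverse prop: k = (720)*8; new y = k/10 = 720*8/10 = 576
Final result = 576

576


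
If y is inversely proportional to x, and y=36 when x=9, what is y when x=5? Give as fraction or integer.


Inverse proportion: y = k/x
Find k: k = 9 * 36 = 324
Compute y at x=5: y = 324/5
y = 324/5

324/5


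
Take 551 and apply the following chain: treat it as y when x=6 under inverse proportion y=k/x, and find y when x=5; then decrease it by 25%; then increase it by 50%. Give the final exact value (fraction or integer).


Start with 551.
Step 1: Inverse prop: k = (551)*6; new y = k/5 = 551*6/5 = 3306/5
Step 2: Decrease by 25%: 3306/5 * 75/100 = 4959/10
Step 3: Increase by 50%: 4959/10 * 150/100 = 14877/20
Final result = 14877/20

14877/20


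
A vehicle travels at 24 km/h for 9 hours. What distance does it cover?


Using distance = speed * time
Speed = 24 km/h
Time = 9 hours
Distance = 24 * 9
= 216 km

216


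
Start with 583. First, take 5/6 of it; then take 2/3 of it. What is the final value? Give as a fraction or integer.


Start with 583.
Step 1: Take 5/6: 583 * 5/6 = 2915/6
Step 2: Take 2/3: 2915/6 * 2/3 = 2915/9
Final result = 2915/9

2915/9


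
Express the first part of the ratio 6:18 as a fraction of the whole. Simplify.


Total parts = 6 + 18 = 24
First part fraction = 6/24
Simplify: 6/24 = 1/4

1/4


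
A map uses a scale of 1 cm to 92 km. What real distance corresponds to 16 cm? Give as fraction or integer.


Map scale: 1 cm = 92 km
Measured distance on map = 16 cm
Set up proportion: 16 * 92 / 1
= 1472 / 1
= 1472 km

1472


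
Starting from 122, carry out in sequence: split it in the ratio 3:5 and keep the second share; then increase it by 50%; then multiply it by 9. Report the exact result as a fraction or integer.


Start with 122.
Step 1: Split 3:5, second share = 122 * 5/8 = 305/4
Step 2: Increase by 50%: 305/4 * 150/100 = 915/8
Step 3: Multiply by 9: 915/8 * 9 = 8235/8
Final result = 8235/8

8235/8


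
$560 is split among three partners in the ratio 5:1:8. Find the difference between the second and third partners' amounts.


Total parts = 5 + 1 + 8 = 14
Value per part = 560 / 14 = 40
Shares: 5*40=200, 1*40=40, 8*40=320
Second share = 40, third share = 320
Difference = |40 - 320| = 280

280


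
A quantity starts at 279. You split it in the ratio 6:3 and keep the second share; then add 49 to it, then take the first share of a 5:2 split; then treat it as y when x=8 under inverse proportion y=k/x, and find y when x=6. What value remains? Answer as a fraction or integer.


Start with 279.
Step 1: Split 6:3, second share = 279 * 3/9 = 93
Step 2: Add 49: 93+49=142; split 5:2 first = 142*5/7 = 710/7
Step 3: Inverse prop: k = (710/7)*8; new y = k/6 = 710/7*8/6 = 2840/21
Final result = 2840/21

2840/21


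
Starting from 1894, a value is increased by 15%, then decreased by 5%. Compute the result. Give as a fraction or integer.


Start: 1894
Step 1: increase by 15% => multiply by 115/100
  1894 * 115/100 = 21781/10
Step 2: decrease by 5% => multiply by 95/100
  21781/10 * 95/100 = 413839/200
Final value = 413839/200

413839/200


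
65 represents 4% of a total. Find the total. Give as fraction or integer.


Given: 65 is 4% of the whole
Set up: 65 = 4/100 * whole
whole = 65 * 100 / 4
whole = 6500 / 4
whole = 1625

1625


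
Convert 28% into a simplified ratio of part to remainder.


Part = 28%, Remainder = 72%
Ratio = 28:72
GCD(28, 72) = 4
Simplify: 7:18 = 7:18

7:18


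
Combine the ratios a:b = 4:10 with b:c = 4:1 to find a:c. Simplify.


Given a:b = 4:10 and b:c = 4:1
Make b consistent. Multiply first ratio by 4: a:b = 16:40
Multiply second ratio by 10: b:c = 40:10
Now b = 40 in both, so a:b:c = 16:40:10
Therefore a:c = 16:10
Simplify by GCD: a:c = 8:5

8:5


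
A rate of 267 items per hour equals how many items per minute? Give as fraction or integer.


Converting from per hour to per minute
Rate = 267 items per hour
Divide by 60: 267/60
= 89/20 items per minute

89/20
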